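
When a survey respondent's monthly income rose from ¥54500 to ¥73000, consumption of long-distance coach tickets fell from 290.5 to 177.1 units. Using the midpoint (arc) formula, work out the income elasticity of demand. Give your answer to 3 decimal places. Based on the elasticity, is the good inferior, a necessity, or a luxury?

ΔQ = 177.1 − 290.5 = -113.4; midpoint Q̄ = (290.5 + 177.1)/2 = 233.8.
ΔI = 73000 − 54500 = 18500; midpoint Ī = (54500 + 73000)/2 = 63750.
η = (ΔQ/Q̄) ÷ (ΔI/Ī) = (-113.4/233.8) ÷ (18500/63750) = -1.671.
η < 0 ⇒ inferior good.

-1.671 (inferior good)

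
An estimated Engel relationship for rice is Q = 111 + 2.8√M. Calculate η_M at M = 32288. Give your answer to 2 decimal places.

0.41

At M = 32288: Q = 614.128.
dQ/dM = 2.8/(2√M) = 0.00779126 at this income.
η = (dQ/dM)·(M/Q) = 0.00779126 × (32288/614.128) = 0.41.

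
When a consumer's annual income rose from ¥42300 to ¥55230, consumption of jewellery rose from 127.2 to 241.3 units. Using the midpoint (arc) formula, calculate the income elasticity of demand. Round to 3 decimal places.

ΔQ = 241.3 − 127.2 = 114.1; midpoint Q̄ = (127.2 + 241.3)/2 = 184.25.
ΔI = 55230 − 42300 = 12930; midpoint Ī = (42300 + 55230)/2 = 48765.
η = (ΔQ/Q̄) ÷ (ΔI/Ī) = (114.1/184.25) ÷ (12930/48765) = 2.336.

2.336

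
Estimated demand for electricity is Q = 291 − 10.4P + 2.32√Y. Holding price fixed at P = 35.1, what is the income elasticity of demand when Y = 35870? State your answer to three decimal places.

At P = 35.1, Y = 35870: Q = 365.354.
Holding P constant, ∂Q/∂Y = 2.32/(2√Y) = 0.00612481.
η_Y = (∂Q/∂Y)·(Y/Q) = 0.00612481 × (35870/365.354) = 0.601.

0.601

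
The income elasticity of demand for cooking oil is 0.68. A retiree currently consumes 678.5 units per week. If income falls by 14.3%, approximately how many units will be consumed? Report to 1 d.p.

%ΔQ ≈ η × %ΔI = 0.68 × (-14.3%) = -9.724%.
New Q ≈ 678.5 × (1 − 0.09724) = 612.5.

612.5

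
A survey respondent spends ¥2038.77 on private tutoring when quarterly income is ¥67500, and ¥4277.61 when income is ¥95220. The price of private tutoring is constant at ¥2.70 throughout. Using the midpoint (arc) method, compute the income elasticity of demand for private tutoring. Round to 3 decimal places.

With a constant price, Q₁ = 2038.77/2.70 = 755.100 and Q₂ = 4277.61/2.70 = 1584.300 (equivalently, work directly with expenditure since P cancels).
Midpoint %ΔQ = (4277.61 − 2038.77)/3158.19 = 0.70890; midpoint %ΔI = (95220 − 67500)/81360 = 0.34071.
η = 0.70890 / 0.34071 = 2.081.

2.081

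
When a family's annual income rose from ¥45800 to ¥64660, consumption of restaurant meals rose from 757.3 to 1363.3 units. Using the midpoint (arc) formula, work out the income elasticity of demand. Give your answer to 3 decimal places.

1.674

ΔQ = 1363.3 − 757.3 = 606; midpoint Q̄ = (757.3 + 1363.3)/2 = 1060.3.
ΔI = 64660 − 45800 = 18860; midpoint Ī = (45800 + 64660)/2 = 55230.
η = (ΔQ/Q̄) ÷ (ΔI/Ī) = (606/1060.3) ÷ (18860/55230) = 1.674.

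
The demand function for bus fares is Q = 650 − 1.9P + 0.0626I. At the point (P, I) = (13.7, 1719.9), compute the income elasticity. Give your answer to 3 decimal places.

0.147

At P = 13.7, I = 1719.9: Q = 731.636.
Holding P constant, ∂Q/∂I = 0.0626.
η_I = (∂Q/∂I)·(I/Q) = 0.0626 × (1719.9/731.636) = 0.147.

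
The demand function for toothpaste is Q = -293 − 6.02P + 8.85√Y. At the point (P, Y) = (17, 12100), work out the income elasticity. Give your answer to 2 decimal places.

At P = 17, Y = 12100: Q = 578.160.
Holding P constant, ∂Q/∂Y = 8.85/(2√Y) = 0.0402273.
η_Y = (∂Q/∂Y)·(Y/Q) = 0.0402273 × (12100/578.160) = 0.84.

0.84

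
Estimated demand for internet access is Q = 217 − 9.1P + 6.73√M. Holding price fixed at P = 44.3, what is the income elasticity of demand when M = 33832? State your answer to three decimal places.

At P = 44.3, M = 33832: Q = 1051.751.
Holding P constant, ∂Q/∂M = 6.73/(2√M) = 0.0182945.
η_M = (∂Q/∂M)·(M/Q) = 0.0182945 × (33832/1051.751) = 0.588.

0.588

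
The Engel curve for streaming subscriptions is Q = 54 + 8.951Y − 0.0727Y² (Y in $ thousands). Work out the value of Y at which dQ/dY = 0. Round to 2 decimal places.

61.56

dQ/dY = 8.951 − 0.1454Y.
The good is inferior where dQ/dY < 0. Setting dQ/dY = 0 gives Y = 8.951 / 0.1454 = 61.56.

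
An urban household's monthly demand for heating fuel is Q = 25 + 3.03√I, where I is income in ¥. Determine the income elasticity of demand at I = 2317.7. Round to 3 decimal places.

0.427

At I = 2317.7: Q = 170.872.
dQ/dI = 3.03/(2√I) = 0.0314691 at this income.
η = (dQ/dI)·(I/Q) = 0.0314691 × (2317.7/170.872) = 0.427.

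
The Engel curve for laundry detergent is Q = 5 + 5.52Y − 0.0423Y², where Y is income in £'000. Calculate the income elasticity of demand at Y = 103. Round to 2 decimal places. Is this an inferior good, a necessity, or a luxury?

-2.64 (inferior good)

At Y = 103: Q = 124.7993.
dQ/dY = 5.52 − 0.0846Y = -3.19380.
η = (dQ/dY)·(Y/Q) = -3.19380 × (103/124.7993) = -2.64.
η < 0 ⇒ inferior good.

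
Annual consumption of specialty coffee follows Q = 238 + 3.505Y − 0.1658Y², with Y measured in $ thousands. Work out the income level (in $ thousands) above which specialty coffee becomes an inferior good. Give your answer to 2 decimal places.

10.57

dQ/dY = 3.505 − 0.3316Y.
The good is inferior where dQ/dY < 0. Setting dQ/dY = 0 gives Y = 3.505 / 0.3316 = 10.57.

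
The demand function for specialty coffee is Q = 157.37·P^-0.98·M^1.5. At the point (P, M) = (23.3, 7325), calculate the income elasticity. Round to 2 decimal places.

For a multiplicative demand Q = A·P^α·M^β, the income elasticity is β everywhere.
Here β = 1.5, so η = 1.50.

1.50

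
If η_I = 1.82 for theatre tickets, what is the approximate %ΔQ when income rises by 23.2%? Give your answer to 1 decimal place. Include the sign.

42.2%

%ΔQ ≈ η × %ΔI = 1.82 × 23.2% = 42.2%.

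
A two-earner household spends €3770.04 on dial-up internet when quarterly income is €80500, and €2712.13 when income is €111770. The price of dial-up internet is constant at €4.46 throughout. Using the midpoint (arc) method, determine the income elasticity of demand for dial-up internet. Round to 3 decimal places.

-1.003

With a constant price, Q₁ = 3770.04/4.46 = 845.300 and Q₂ = 2712.13/4.46 = 608.101 (equivalently, work directly with expenditure since P cancels).
Midpoint %ΔQ = (2712.13 − 3770.04)/3241.09 = -0.32641; midpoint %ΔI = (111770 − 80500)/96135 = 0.32527.
η = -0.32641 / 0.32527 = -1.003.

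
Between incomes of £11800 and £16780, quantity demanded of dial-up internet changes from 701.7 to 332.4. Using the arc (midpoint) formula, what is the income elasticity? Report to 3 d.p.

-2.050

ΔQ = 332.4 − 701.7 = -369.3; midpoint Q̄ = (701.7 + 332.4)/2 = 517.05.
ΔI = 16780 − 11800 = 4980; midpoint Ī = (11800 + 16780)/2 = 14290.
η = (ΔQ/Q̄) ÷ (ΔI/Ī) = (-369.3/517.05) ÷ (4980/14290) = -2.050.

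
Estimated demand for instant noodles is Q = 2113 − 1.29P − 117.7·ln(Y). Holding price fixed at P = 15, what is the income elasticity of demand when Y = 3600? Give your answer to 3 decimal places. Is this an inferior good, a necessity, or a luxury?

At P = 15, Y = 3600: Q = 1129.841.
Holding P constant, ∂Q/∂Y = -117.7/Y = -0.0326944.
η_Y = (∂Q/∂Y)·(Y/Q) = -0.0326944 × (3600/1129.841) = -0.104.
Since η < 0, this is an inferior good.

-0.104 (inferior good)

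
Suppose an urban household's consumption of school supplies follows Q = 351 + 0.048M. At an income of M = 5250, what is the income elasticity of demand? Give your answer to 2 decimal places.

At M = 5250: Q = 603.000.
dQ/dM = 0.048.
η = (dQ/dM)·(M/Q) = 0.048 × (5250/603.000) = 0.42.

0.42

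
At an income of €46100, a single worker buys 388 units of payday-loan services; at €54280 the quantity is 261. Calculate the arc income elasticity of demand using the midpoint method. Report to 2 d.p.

ΔQ = 261 − 388 = -127; midpoint Q̄ = (388 + 261)/2 = 324.5.
ΔI = 54280 − 46100 = 8180; midpoint Ī = (46100 + 54280)/2 = 50190.
η = (ΔQ/Q̄) ÷ (ΔI/Ī) = (-127/324.5) ÷ (8180/50190) = -2.40.

-2.40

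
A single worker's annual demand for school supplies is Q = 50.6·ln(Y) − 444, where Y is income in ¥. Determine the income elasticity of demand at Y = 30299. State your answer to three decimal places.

0.648

At Y = 30299: Q = 78.135.
dQ/dY = 50.6/Y = 0.00167002 at this income.
η = (dQ/dY)·(Y/Q) = 0.00167002 × (30299/78.135) = 0.648.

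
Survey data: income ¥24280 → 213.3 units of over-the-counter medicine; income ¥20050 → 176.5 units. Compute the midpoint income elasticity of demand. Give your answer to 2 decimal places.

ΔQ = 176.5 − 213.3 = -36.8; midpoint Q̄ = (213.3 + 176.5)/2 = 194.9.
ΔI = 20050 − 24280 = -4230; midpoint Ī = (24280 + 20050)/2 = 22165.
η = (ΔQ/Q̄) ÷ (ΔI/Ī) = (-36.8/194.9) ÷ (-4230/22165) = 0.99.

0.99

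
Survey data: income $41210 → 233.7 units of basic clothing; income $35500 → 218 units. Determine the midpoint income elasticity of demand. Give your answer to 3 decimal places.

0.467

ΔQ = 218 − 233.7 = -15.7; midpoint Q̄ = (233.7 + 218)/2 = 225.85.
ΔI = 35500 − 41210 = -5710; midpoint Ī = (41210 + 35500)/2 = 38355.
η = (ΔQ/Q̄) ÷ (ΔI/Ī) = (-15.7/225.85) ÷ (-5710/38355) = 0.467.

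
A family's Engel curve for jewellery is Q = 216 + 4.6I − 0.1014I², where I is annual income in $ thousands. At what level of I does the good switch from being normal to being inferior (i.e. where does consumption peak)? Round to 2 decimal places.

22.68

dQ/dI = 4.6 − 0.2028I.
The good is inferior where dQ/dI < 0. Setting dQ/dI = 0 gives I = 4.6 / 0.2028 = 22.68.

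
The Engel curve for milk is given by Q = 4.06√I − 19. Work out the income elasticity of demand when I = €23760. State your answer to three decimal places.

0.516

At I = 23760: Q = 606.820.
dQ/dI = 4.06/(2√I) = 0.0131696 at this income.
η = (dQ/dI)·(I/Q) = 0.0131696 × (23760/606.820) = 0.516.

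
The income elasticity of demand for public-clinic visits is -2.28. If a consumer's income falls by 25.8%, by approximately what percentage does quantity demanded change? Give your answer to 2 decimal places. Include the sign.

58.82%

%ΔQ ≈ η × %ΔI = -2.28 × (-25.8%) = 58.82%.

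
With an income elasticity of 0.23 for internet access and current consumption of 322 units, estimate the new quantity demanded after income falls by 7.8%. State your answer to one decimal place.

316.2

%ΔQ ≈ η × %ΔI = 0.23 × (-7.8%) = -1.794%.
New Q ≈ 322 × (1 − 0.01794) = 316.2.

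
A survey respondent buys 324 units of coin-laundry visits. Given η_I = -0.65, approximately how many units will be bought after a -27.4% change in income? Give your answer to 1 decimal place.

381.7

%ΔQ ≈ η × %ΔI = -0.65 × (-27.4%) = 17.81%.
New Q ≈ 324 × (1 + 0.1781) = 381.7.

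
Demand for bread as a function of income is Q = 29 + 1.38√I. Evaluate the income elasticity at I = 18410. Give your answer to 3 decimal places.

0.433

At I = 18410: Q = 216.243.
dQ/dI = 1.38/(2√I) = 0.00508537 at this income.
η = (dQ/dI)·(I/Q) = 0.00508537 × (18410/216.243) = 0.433.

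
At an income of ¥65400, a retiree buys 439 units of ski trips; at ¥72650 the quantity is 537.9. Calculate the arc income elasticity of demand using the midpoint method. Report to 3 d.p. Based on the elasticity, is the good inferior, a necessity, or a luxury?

1.928 (luxury)

ΔQ = 537.9 − 439 = 98.9; midpoint Q̄ = (439 + 537.9)/2 = 488.45.
ΔI = 72650 − 65400 = 7250; midpoint Ī = (65400 + 72650)/2 = 69025.
η = (ΔQ/Q̄) ÷ (ΔI/Ī) = (98.9/488.45) ÷ (7250/69025) = 1.928.
η > 1 ⇒ luxury.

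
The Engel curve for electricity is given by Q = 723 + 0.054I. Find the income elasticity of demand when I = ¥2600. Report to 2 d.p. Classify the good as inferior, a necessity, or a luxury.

0.16 (necessity)

At I = 2600: Q = 863.400.
dQ/dI = 0.054.
η = (dQ/dI)·(I/Q) = 0.054 × (2600/863.400) = 0.16.
Since 0 < η < 1, the good is a necessity.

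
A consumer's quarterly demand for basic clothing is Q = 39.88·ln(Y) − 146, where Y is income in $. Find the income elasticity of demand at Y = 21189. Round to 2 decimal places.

At Y = 21189: Q = 251.254.
dQ/dY = 39.88/Y = 0.00188211 at this income.
η = (dQ/dY)·(Y/Q) = 0.00188211 × (21189/251.254) = 0.16.

0.16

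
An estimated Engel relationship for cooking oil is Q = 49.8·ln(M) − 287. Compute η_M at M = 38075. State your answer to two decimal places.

At M = 38075: Q = 238.256.
dQ/dM = 49.8/M = 0.00130794 at this income.
η = (dQ/dM)·(M/Q) = 0.00130794 × (38075/238.256) = 0.21.

0.21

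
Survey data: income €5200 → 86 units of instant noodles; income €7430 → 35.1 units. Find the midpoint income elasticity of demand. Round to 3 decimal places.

ΔQ = 35.1 − 86 = -50.9; midpoint Q̄ = (86 + 35.1)/2 = 60.55.
ΔI = 7430 − 5200 = 2230; midpoint Ī = (5200 + 7430)/2 = 6315.
η = (ΔQ/Q̄) ÷ (ΔI/Ī) = (-50.9/60.55) ÷ (2230/6315) = -2.381.

-2.381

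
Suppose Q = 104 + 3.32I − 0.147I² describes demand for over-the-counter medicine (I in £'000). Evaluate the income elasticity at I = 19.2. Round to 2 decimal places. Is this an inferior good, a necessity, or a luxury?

-0.39 (inferior good)

At I = 19.2: Q = 113.5539.
dQ/dI = 3.32 − 0.294I = -2.32480.
η = (dQ/dI)·(I/Q) = -2.32480 × (19.2/113.5539) = -0.39.
η < 0 ⇒ inferior good.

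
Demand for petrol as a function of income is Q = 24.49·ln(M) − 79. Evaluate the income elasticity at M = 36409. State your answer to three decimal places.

At M = 36409: Q = 178.208.
dQ/dM = 24.49/M = 0.000672636 at this income.
η = (dQ/dM)·(M/Q) = 0.000672636 × (36409/178.208) = 0.137.

0.137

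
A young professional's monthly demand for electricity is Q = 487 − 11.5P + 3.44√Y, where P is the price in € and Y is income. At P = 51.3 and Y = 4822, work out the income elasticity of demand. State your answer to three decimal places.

0.879

At P = 51.3, Y = 4822: Q = 135.926.
Holding P constant, ∂Q/∂Y = 3.44/(2√Y) = 0.0247694.
η_Y = (∂Q/∂Y)·(Y/Q) = 0.0247694 × (4822/135.926) = 0.879.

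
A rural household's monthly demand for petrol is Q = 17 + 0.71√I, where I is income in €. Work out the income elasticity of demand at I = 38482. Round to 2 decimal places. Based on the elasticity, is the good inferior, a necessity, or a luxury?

0.45 (necessity)

At I = 38482: Q = 156.279.
dQ/dI = 0.71/(2√I) = 0.00180967 at this income.
η = (dQ/dI)·(I/Q) = 0.00180967 × (38482/156.279) = 0.45.
Since 0 < η < 1, the good is a necessity.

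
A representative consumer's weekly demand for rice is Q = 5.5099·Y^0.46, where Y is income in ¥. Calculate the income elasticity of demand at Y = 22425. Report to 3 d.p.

For Q = A·Y^β the income elasticity is constant and equal to β.
Here β = 0.46, so η = 0.460.

0.460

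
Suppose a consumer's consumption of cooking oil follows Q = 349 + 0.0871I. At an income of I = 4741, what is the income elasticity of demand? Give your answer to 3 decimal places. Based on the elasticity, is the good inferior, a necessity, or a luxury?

At I = 4741: Q = 761.941.
dQ/dI = 0.0871.
η = (dQ/dI)·(I/Q) = 0.0871 × (4741/761.941) = 0.542.
Since 0 < η < 1, the good is a necessity.

0.542 (necessity)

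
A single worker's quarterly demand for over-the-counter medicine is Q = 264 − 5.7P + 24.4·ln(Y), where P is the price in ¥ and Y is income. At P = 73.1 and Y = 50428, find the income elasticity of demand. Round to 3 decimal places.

At P = 73.1, Y = 50428: Q = 111.541.
Holding P constant, ∂Q/∂Y = 24.4/Y = 0.000483858.
η_Y = (∂Q/∂Y)·(Y/Q) = 0.000483858 × (50428/111.541) = 0.219.

0.219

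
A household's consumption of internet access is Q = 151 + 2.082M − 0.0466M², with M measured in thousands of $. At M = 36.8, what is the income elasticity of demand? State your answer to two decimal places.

At M = 36.8: Q = 164.5100.
dQ/dM = 2.082 − 0.0932M = -1.34776.
η = (dQ/dM)·(M/Q) = -1.34776 × (36.8/164.5100) = -0.30.

-0.30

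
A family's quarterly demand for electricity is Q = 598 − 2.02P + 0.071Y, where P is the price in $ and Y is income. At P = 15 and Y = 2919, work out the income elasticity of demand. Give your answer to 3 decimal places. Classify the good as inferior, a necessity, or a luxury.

0.267 (necessity)

At P = 15, Y = 2919: Q = 774.949.
Holding P constant, ∂Q/∂Y = 0.071.
η_Y = (∂Q/∂Y)·(Y/Q) = 0.071 × (2919/774.949) = 0.267.
Since 0 < η < 1, this is a necessity.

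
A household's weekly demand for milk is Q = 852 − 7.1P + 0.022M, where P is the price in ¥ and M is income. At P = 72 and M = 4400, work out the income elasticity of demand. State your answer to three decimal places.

At P = 72, M = 4400: Q = 437.600.
Holding P constant, ∂Q/∂M = 0.022.
η_M = (∂Q/∂M)·(M/Q) = 0.022 × (4400/437.600) = 0.221.

0.221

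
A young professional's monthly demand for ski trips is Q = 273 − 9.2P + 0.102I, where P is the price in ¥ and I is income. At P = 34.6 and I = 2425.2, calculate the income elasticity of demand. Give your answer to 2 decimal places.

1.22

At P = 34.6, I = 2425.2: Q = 202.050.
Holding P constant, ∂Q/∂I = 0.102.
η_I = (∂Q/∂I)·(I/Q) = 0.102 × (2425.2/202.050) = 1.22.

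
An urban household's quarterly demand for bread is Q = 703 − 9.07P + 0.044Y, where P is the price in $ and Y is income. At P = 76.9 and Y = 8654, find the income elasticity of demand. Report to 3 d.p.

0.986

At P = 76.9, Y = 8654: Q = 386.293.
Holding P constant, ∂Q/∂Y = 0.044.
η_Y = (∂Q/∂Y)·(Y/Q) = 0.044 × (8654/386.293) = 0.986.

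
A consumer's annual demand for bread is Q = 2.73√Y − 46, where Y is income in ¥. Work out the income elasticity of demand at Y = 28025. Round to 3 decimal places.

At Y = 28025: Q = 411.020.
dQ/dY = 2.73/(2√Y) = 0.0081538 at this income.
η = (dQ/dY)·(Y/Q) = 0.0081538 × (28025/411.020) = 0.556.

0.556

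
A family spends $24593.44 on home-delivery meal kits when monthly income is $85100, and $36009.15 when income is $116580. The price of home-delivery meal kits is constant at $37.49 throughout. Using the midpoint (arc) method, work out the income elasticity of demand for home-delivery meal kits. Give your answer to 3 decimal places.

With a constant price, Q₁ = 24593.44/37.49 = 656.000 and Q₂ = 36009.15/37.49 = 960.500 (equivalently, work directly with expenditure since P cancels).
Midpoint %ΔQ = (36009.15 − 24593.44)/30301.30 = 0.37674; midpoint %ΔI = (116580 − 85100)/100840 = 0.31218.
η = 0.37674 / 0.31218 = 1.207.

1.207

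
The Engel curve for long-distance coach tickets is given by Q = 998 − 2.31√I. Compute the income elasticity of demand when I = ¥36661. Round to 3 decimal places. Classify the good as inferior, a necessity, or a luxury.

-0.398 (inferior good)

At I = 36661: Q = 555.703.
dQ/dI = -2.31/(2√I) = -0.00603226 at this income.
η = (dQ/dI)·(I/Q) = -0.00603226 × (36661/555.703) = -0.398.
Since η < 0, the good is an inferior good.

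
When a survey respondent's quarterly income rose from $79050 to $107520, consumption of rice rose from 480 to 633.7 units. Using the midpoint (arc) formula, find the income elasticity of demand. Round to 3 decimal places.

0.904

ΔQ = 633.7 − 480 = 153.7; midpoint Q̄ = (480 + 633.7)/2 = 556.85.
ΔI = 107520 − 79050 = 28470; midpoint Ī = (79050 + 107520)/2 = 93285.
η = (ΔQ/Q̄) ÷ (ΔI/Ī) = (153.7/556.85) ÷ (28470/93285) = 0.904.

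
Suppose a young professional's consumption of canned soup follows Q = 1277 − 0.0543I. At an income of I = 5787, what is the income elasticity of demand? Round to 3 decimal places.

At I = 5787: Q = 962.766.
dQ/dI = −0.0543.
η = (dQ/dI)·(I/Q) = -0.0543 × (5787/962.766) = -0.326.

-0.326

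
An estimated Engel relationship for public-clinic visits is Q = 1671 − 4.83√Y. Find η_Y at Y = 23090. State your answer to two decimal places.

At Y = 23090: Q = 937.062.
dQ/dY = -4.83/(2√Y) = -0.015893 at this income.
η = (dQ/dY)·(Y/Q) = -0.015893 × (23090/937.062) = -0.39.

-0.39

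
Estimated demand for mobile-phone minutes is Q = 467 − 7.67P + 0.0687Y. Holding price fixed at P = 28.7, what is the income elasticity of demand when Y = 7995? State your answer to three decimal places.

At P = 28.7, Y = 7995: Q = 796.127.
Holding P constant, ∂Q/∂Y = 0.0687.
η_Y = (∂Q/∂Y)·(Y/Q) = 0.0687 × (7995/796.127) = 0.690.

0.690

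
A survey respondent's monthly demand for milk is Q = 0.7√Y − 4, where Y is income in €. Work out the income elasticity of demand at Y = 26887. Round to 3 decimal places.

At Y = 26887: Q = 110.781.
dQ/dY = 0.7/(2√Y) = 0.0021345 at this income.
η = (dQ/dY)·(Y/Q) = 0.0021345 × (26887/110.781) = 0.518.

0.518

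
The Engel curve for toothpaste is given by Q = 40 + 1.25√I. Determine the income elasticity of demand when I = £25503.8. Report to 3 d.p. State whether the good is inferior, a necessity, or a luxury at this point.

At I = 25503.8: Q = 239.624.
dQ/dI = 1.25/(2√I) = 0.00391361 at this income.
η = (dQ/dI)·(I/Q) = 0.00391361 × (25503.8/239.624) = 0.417.
Since 0 < η < 1, the good is a necessity.

0.417 (necessity)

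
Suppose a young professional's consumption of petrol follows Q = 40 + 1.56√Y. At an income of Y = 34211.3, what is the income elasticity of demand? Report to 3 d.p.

0.439

At Y = 34211.3: Q = 328.542.
dQ/dY = 1.56/(2√Y) = 0.00421706 at this income.
η = (dQ/dY)·(Y/Q) = 0.00421706 × (34211.3/328.542) = 0.439.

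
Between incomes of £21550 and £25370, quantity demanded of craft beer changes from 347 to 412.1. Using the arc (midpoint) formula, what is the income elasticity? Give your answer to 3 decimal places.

ΔQ = 412.1 − 347 = 65.1; midpoint Q̄ = (347 + 412.1)/2 = 379.55.
ΔI = 25370 − 21550 = 3820; midpoint Ī = (21550 + 25370)/2 = 23460.
η = (ΔQ/Q̄) ÷ (ΔI/Ī) = (65.1/379.55) ÷ (3820/23460) = 1.053.

1.053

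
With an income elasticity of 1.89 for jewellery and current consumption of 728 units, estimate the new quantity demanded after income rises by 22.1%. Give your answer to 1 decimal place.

1032.1

%ΔQ ≈ η × %ΔI = 1.89 × 22.1% = 41.769%.
New Q ≈ 728 × (1 + 0.41769) = 1032.1.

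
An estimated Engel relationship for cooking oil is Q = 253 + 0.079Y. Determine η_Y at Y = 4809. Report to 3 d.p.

0.600

At Y = 4809: Q = 632.911.
dQ/dY = 0.079.
η = (dQ/dY)·(Y/Q) = 0.079 × (4809/632.911) = 0.600.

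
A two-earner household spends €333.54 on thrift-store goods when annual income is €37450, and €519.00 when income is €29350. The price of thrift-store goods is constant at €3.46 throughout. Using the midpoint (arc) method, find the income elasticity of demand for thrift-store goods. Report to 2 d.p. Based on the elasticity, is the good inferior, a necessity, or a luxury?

-1.79 (inferior good)

With a constant price, Q₁ = 333.54/3.46 = 96.399 and Q₂ = 519.00/3.46 = 150.000 (equivalently, work directly with expenditure since P cancels).
Midpoint %ΔQ = (519.00 − 333.54)/426.27 = 0.43508; midpoint %ΔI = (29350 − 37450)/33400 = -0.24251.
η = 0.43508 / -0.24251 = -1.79.
η < 0 ⇒ inferior good.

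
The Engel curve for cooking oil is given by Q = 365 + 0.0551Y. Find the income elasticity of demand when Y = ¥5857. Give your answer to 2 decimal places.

0.47

At Y = 5857: Q = 687.721.
dQ/dY = 0.0551.
η = (dQ/dY)·(Y/Q) = 0.0551 × (5857/687.721) = 0.47.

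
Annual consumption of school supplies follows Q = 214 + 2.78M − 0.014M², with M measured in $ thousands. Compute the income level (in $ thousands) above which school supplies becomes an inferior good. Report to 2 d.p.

99.29

dQ/dM = 2.78 − 0.028M.
The good is inferior where dQ/dM < 0. Setting dQ/dM = 0 gives M = 2.78 / 0.028 = 99.29.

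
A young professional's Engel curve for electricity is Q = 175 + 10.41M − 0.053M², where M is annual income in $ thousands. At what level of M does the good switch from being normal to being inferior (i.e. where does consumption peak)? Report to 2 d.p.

dQ/dM = 10.41 − 0.106M.
The good is inferior where dQ/dM < 0. Setting dQ/dM = 0 gives M = 10.41 / 0.106 = 98.21.

98.21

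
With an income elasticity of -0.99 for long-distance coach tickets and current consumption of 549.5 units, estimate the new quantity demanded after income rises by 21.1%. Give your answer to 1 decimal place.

%ΔQ ≈ η × %ΔI = -0.99 × 21.1% = -20.889%.
New Q ≈ 549.5 × (1 − 0.20889) = 434.7.

434.7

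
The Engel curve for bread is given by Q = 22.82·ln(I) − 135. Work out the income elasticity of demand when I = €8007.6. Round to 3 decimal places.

0.325

At I = 8007.6: Q = 70.110.
dQ/dI = 22.82/I = 0.00284979 at this income.
η = (dQ/dI)·(I/Q) = 0.00284979 × (8007.6/70.110) = 0.325.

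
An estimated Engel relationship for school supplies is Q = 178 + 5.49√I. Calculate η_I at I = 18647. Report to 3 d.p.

0.404

At I = 18647: Q = 927.682.
dQ/dI = 5.49/(2√I) = 0.0201019 at this income.
η = (dQ/dI)·(I/Q) = 0.0201019 × (18647/927.682) = 0.404.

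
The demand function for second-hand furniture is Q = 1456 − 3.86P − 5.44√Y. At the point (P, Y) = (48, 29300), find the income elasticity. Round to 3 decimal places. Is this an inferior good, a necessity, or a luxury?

At P = 48, Y = 29300: Q = 339.542.
Holding P constant, ∂Q/∂Y = -5.44/(2√Y) = -0.0158904.
η_Y = (∂Q/∂Y)·(Y/Q) = -0.0158904 × (29300/339.542) = -1.371.
Since η < 0, this is an inferior good.

-1.371 (inferior good)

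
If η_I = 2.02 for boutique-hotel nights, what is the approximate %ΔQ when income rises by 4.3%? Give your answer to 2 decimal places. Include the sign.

%ΔQ ≈ η × %ΔI = 2.02 × 4.3% = 8.69%.

8.69%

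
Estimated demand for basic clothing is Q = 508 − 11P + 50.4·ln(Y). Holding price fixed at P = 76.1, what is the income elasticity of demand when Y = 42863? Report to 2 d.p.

0.24

At P = 76.1, Y = 42863: Q = 208.455.
Holding P constant, ∂Q/∂Y = 50.4/Y = 0.00117584.
η_Y = (∂Q/∂Y)·(Y/Q) = 0.00117584 × (42863/208.455) = 0.24.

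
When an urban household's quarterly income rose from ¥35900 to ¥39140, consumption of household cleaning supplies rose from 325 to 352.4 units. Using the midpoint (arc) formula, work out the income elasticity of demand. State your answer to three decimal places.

ΔQ = 352.4 − 325 = 27.4; midpoint Q̄ = (325 + 352.4)/2 = 338.7.
ΔI = 39140 − 35900 = 3240; midpoint Ī = (35900 + 39140)/2 = 37520.
η = (ΔQ/Q̄) ÷ (ΔI/Ī) = (27.4/338.7) ÷ (3240/37520) = 0.937.

0.937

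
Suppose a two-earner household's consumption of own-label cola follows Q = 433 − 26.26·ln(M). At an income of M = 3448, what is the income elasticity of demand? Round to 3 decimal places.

-0.120

At M = 3448: Q = 219.098.
dQ/dM = -26.26/M = -0.00761601 at this income.
η = (dQ/dM)·(M/Q) = -0.00761601 × (3448/219.098) = -0.120.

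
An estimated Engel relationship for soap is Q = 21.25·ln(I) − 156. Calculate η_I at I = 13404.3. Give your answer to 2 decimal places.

0.46

At I = 13404.3: Q = 45.946.
dQ/dI = 21.25/I = 0.00158531 at this income.
η = (dQ/dI)·(I/Q) = 0.00158531 × (13404.3/45.946) = 0.46.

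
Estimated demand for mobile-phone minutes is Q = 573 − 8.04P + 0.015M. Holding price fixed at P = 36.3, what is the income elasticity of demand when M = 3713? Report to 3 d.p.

0.165

At P = 36.3, M = 3713: Q = 336.843.
Holding P constant, ∂Q/∂M = 0.015.
η_M = (∂Q/∂M)·(M/Q) = 0.015 × (3713/336.843) = 0.165.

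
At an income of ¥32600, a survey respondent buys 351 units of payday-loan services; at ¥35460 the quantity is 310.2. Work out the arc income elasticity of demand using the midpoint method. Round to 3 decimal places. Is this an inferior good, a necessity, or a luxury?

-1.468 (inferior good)

ΔQ = 310.2 − 351 = -40.8; midpoint Q̄ = (351 + 310.2)/2 = 330.6.
ΔI = 35460 − 32600 = 2860; midpoint Ī = (32600 + 35460)/2 = 34030.
η = (ΔQ/Q̄) ÷ (ΔI/Ī) = (-40.8/330.6) ÷ (2860/34030) = -1.468.
η < 0 ⇒ inferior good.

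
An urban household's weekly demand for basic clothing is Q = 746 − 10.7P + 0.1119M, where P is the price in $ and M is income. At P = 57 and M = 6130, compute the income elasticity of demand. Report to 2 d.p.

At P = 57, M = 6130: Q = 822.047.
Holding P constant, ∂Q/∂M = 0.1119.
η_M = (∂Q/∂M)·(M/Q) = 0.1119 × (6130/822.047) = 0.83.

0.83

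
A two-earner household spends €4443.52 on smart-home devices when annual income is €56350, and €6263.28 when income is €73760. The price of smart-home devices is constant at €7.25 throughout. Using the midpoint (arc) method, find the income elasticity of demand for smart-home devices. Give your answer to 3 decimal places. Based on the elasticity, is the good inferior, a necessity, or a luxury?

With a constant price, Q₁ = 4443.52/7.25 = 612.899 and Q₂ = 6263.28/7.25 = 863.901 (equivalently, work directly with expenditure since P cancels).
Midpoint %ΔQ = (6263.28 − 4443.52)/5353.40 = 0.33993; midpoint %ΔI = (73760 − 56350)/65055 = 0.26762.
η = 0.33993 / 0.26762 = 1.270.
η > 1 ⇒ luxury.

1.270 (luxury)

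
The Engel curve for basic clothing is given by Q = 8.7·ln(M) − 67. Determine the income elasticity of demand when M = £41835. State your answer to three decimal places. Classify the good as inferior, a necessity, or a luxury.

0.340 (necessity)

At M = 41835: Q = 25.581.
dQ/dM = 8.7/M = 0.00020796 at this income.
η = (dQ/dM)·(M/Q) = 0.00020796 × (41835/25.581) = 0.340.
Since 0 < η < 1, the good is a necessity.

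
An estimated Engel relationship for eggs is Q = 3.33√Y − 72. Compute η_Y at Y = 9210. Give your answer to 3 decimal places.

0.645

At Y = 9210: Q = 247.576.
dQ/dY = 3.33/(2√Y) = 0.0173494 at this income.
η = (dQ/dY)·(Y/Q) = 0.0173494 × (9210/247.576) = 0.645.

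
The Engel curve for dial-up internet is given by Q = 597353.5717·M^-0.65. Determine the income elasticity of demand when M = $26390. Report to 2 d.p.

-0.65

For Q = A·M^β the income elasticity is constant and equal to β.
Here β = -0.65, so η = -0.65.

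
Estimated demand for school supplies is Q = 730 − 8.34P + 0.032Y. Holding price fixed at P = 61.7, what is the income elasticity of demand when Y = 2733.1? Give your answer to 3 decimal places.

0.289

At P = 61.7, Y = 2733.1: Q = 302.881.
Holding P constant, ∂Q/∂Y = 0.032.
η_Y = (∂Q/∂Y)·(Y/Q) = 0.032 × (2733.1/302.881) = 0.289.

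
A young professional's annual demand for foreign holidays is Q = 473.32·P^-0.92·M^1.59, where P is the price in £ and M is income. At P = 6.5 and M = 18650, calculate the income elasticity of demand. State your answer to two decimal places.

1.59

For a multiplicative demand Q = A·P^α·M^β, the income elasticity is β everywhere.
Here β = 1.59, so η = 1.59.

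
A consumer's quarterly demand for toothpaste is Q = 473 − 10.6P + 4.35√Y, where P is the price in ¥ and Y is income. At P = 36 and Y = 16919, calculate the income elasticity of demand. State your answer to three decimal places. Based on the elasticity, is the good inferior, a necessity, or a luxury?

At P = 36, Y = 16919: Q = 657.218.
Holding P constant, ∂Q/∂Y = 4.35/(2√Y) = 0.0167214.
η_Y = (∂Q/∂Y)·(Y/Q) = 0.0167214 × (16919/657.218) = 0.430.
Since 0 < η < 1, this is a necessity.

0.430 (necessity)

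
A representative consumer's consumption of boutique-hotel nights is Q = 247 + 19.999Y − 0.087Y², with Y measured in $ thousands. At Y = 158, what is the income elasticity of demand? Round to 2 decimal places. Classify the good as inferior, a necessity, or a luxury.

At Y = 158: Q = 1234.9740.
dQ/dY = 19.999 − 0.174Y = -7.49300.
η = (dQ/dY)·(Y/Q) = -7.49300 × (158/1234.9740) = -0.96.
η < 0 ⇒ inferior good.

-0.96 (inferior good)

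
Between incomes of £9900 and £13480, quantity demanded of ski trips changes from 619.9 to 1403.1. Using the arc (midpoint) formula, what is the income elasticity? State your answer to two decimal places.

2.53

ΔQ = 1403.1 − 619.9 = 783.2; midpoint Q̄ = (619.9 + 1403.1)/2 = 1011.5.
ΔI = 13480 − 9900 = 3580; midpoint Ī = (9900 + 13480)/2 = 11690.
η = (ΔQ/Q̄) ÷ (ΔI/Ī) = (783.2/1011.5) ÷ (3580/11690) = 2.53.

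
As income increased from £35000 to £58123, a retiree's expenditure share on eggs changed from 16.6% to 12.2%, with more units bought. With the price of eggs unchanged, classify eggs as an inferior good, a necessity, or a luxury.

Quantity rises but the budget share falls as income rises, so 0 < η < 1.

necessity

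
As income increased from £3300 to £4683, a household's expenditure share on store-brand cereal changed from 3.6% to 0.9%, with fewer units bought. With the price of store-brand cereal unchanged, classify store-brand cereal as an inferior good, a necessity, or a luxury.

inferior good

Quantity demanded falls as income rises, so η < 0.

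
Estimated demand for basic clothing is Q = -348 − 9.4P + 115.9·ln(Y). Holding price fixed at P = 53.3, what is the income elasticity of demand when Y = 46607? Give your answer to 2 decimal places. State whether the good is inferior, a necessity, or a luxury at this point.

At P = 53.3, Y = 46607: Q = 396.848.
Holding P constant, ∂Q/∂Y = 115.9/Y = 0.00248675.
η_Y = (∂Q/∂Y)·(Y/Q) = 0.00248675 × (46607/396.848) = 0.29.
Since 0 < η < 1, this is a necessity.

0.29 (necessity)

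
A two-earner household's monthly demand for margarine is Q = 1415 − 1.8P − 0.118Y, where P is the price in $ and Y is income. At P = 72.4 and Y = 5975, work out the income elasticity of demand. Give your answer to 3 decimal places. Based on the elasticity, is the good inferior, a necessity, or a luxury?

-1.216 (inferior good)

At P = 72.4, Y = 5975: Q = 579.630.
Holding P constant, ∂Q/∂Y = −0.118.
η_Y = (∂Q/∂Y)·(Y/Q) = -0.118 × (5975/579.630) = -1.216.
Since η < 0, this is an inferior good.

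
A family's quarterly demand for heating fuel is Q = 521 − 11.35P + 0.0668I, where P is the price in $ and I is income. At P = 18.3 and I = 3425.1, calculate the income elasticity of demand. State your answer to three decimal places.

At P = 18.3, I = 3425.1: Q = 542.092.
Holding P constant, ∂Q/∂I = 0.0668.
η_I = (∂Q/∂I)·(I/Q) = 0.0668 × (3425.1/542.092) = 0.422.

0.422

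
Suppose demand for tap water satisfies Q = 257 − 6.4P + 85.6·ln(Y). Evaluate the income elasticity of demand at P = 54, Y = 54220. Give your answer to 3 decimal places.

At P = 54, Y = 54220: Q = 844.509.
Holding P constant, ∂Q/∂Y = 85.6/Y = 0.00157875.
η_Y = (∂Q/∂Y)·(Y/Q) = 0.00157875 × (54220/844.509) = 0.101.

0.101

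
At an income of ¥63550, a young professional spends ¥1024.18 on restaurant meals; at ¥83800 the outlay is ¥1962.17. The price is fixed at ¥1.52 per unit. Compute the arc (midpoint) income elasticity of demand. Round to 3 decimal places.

With a constant price, Q₁ = 1024.18/1.52 = 673.803 and Q₂ = 1962.17/1.52 = 1290.901 (equivalently, work directly with expenditure since P cancels).
Midpoint %ΔQ = (1962.17 − 1024.18)/1493.18 = 0.62818; midpoint %ΔI = (83800 − 63550)/73675 = 0.27486.
η = 0.62818 / 0.27486 = 2.286.

2.286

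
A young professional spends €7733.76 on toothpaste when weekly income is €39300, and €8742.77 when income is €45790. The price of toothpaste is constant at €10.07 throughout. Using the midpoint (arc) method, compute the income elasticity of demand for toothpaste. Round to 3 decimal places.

0.803

With a constant price, Q₁ = 7733.76/10.07 = 768.000 and Q₂ = 8742.77/10.07 = 868.200 (equivalently, work directly with expenditure since P cancels).
Midpoint %ΔQ = (8742.77 − 7733.76)/8238.27 = 0.12248; midpoint %ΔI = (45790 − 39300)/42545 = 0.15254.
η = 0.12248 / 0.15254 = 0.803.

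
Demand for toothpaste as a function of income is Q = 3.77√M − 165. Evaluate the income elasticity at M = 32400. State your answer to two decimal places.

At M = 32400: Q = 513.600.
dQ/dM = 3.77/(2√M) = 0.0104722 at this income.
η = (dQ/dM)·(M/Q) = 0.0104722 × (32400/513.600) = 0.66.

0.66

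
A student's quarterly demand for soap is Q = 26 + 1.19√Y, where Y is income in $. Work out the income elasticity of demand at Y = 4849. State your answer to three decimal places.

0.381

At Y = 4849: Q = 108.865.
dQ/dY = 1.19/(2√Y) = 0.00854458 at this income.
η = (dQ/dY)·(Y/Q) = 0.00854458 × (4849/108.865) = 0.381.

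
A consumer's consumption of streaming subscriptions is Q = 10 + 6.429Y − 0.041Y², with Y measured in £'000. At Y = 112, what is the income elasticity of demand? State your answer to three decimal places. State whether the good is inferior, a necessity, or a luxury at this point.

-1.430 (inferior good)

At Y = 112: Q = 215.7440.
dQ/dY = 6.429 − 0.082Y = -2.75500.
η = (dQ/dY)·(Y/Q) = -2.75500 × (112/215.7440) = -1.430.
η < 0 ⇒ inferior good.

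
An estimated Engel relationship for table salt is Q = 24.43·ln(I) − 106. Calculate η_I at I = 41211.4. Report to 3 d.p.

0.159

At I = 41211.4: Q = 153.605.
dQ/dI = 24.43/I = 0.000592797 at this income.
η = (dQ/dI)·(I/Q) = 0.000592797 × (41211.4/153.605) = 0.159.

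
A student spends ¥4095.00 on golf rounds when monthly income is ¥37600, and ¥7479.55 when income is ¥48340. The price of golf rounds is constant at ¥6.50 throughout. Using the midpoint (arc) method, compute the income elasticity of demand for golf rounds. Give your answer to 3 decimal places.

2.340

With a constant price, Q₁ = 4095.00/6.50 = 630.000 and Q₂ = 7479.55/6.50 = 1150.700 (equivalently, work directly with expenditure since P cancels).
Midpoint %ΔQ = (7479.55 − 4095.00)/5787.28 = 0.58483; midpoint %ΔI = (48340 − 37600)/42970 = 0.24994.
η = 0.58483 / 0.24994 = 2.340.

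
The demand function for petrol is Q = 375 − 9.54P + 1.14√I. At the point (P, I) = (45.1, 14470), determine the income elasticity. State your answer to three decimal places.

At P = 45.1, I = 14470: Q = 81.878.
Holding P constant, ∂Q/∂I = 1.14/(2√I) = 0.0047385.
η_I = (∂Q/∂I)·(I/Q) = 0.0047385 × (14470/81.878) = 0.837.

0.837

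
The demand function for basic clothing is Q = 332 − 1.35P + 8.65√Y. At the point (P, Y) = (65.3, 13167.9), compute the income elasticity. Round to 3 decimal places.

0.401

At P = 65.3, Y = 13167.9: Q = 1236.445.
Holding P constant, ∂Q/∂Y = 8.65/(2√Y) = 0.0376901.
η_Y = (∂Q/∂Y)·(Y/Q) = 0.0376901 × (13167.9/1236.445) = 0.401.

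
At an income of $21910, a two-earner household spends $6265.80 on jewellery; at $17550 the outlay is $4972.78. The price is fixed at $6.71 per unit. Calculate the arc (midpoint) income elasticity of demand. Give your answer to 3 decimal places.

With a constant price, Q₁ = 6265.80/6.71 = 933.800 and Q₂ = 4972.78/6.71 = 741.100 (equivalently, work directly with expenditure since P cancels).
Midpoint %ΔQ = (4972.78 − 6265.80)/5619.29 = -0.23010; midpoint %ΔI = (17550 − 21910)/19730 = -0.22098.
η = -0.23010 / -0.22098 = 1.041.

1.041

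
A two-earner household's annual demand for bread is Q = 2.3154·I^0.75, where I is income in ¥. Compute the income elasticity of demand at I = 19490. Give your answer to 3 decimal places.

0.750

For Q = A·I^β the income elasticity is constant and equal to β.
Here β = 0.75, so η = 0.750.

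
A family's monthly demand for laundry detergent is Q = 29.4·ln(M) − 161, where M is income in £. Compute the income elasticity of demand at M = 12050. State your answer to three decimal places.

At M = 12050: Q = 115.267.
dQ/dM = 29.4/M = 0.00243983 at this income.
η = (dQ/dM)·(M/Q) = 0.00243983 × (12050/115.267) = 0.255.

0.255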